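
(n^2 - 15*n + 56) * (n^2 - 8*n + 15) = n^4 - 23*n^3 + 191*n^2 - 673*n + 840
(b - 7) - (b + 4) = -11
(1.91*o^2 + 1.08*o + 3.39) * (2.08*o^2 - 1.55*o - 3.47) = 3.9728*o^4 - 0.7141*o^3 - 1.2505*o^2 - 9.0021*o - 11.7633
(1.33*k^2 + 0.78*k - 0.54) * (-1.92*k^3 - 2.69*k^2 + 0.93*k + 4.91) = -2.5536*k^5 - 5.0753*k^4 + 0.1755*k^3 + 8.7083*k^2 + 3.3276*k - 2.6514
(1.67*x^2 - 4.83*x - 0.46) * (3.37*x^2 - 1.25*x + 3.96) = 5.6279*x^4 - 18.3646*x^3 + 11.1005*x^2 - 18.5518*x - 1.8216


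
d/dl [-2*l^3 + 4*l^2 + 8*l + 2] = -6*l^2 + 8*l + 8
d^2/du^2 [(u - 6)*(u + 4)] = 2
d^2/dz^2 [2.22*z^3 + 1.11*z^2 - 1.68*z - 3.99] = 13.32*z + 2.22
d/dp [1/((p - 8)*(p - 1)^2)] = ((8 - p)*(p - 1) - 2*(p - 8)^2)/((p - 8)^3*(p - 1)^3)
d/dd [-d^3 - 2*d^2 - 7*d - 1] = -3*d^2 - 4*d - 7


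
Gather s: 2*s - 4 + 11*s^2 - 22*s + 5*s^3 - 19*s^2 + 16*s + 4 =5*s^3 - 8*s^2 - 4*s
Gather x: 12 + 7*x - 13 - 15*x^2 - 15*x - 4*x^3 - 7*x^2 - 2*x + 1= -4*x^3 - 22*x^2 - 10*x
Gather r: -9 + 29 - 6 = 14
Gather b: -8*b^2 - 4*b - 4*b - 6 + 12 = -8*b^2 - 8*b + 6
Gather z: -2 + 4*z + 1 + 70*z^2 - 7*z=70*z^2 - 3*z - 1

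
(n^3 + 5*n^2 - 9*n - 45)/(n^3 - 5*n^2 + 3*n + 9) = (n^2 + 8*n + 15)/(n^2 - 2*n - 3)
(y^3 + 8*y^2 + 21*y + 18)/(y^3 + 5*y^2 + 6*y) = (y + 3)/y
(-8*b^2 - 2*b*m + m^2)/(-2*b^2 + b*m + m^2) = (4*b - m)/(b - m)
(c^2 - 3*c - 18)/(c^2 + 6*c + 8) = (c^2 - 3*c - 18)/(c^2 + 6*c + 8)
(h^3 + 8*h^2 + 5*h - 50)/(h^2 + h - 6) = (h^2 + 10*h + 25)/(h + 3)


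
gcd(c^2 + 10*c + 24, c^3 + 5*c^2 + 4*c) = c + 4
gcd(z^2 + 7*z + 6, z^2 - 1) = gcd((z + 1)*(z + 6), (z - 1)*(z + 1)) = z + 1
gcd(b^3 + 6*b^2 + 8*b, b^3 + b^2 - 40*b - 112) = b + 4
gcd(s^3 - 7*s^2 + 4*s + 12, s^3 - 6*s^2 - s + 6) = s^2 - 5*s - 6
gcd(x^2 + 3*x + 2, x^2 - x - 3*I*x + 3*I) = 1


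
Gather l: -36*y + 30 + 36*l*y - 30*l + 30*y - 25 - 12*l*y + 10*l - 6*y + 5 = l*(24*y - 20) - 12*y + 10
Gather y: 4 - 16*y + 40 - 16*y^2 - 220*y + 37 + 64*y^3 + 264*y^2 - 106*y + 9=64*y^3 + 248*y^2 - 342*y + 90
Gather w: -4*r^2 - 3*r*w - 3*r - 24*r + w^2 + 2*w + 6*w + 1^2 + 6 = -4*r^2 - 27*r + w^2 + w*(8 - 3*r) + 7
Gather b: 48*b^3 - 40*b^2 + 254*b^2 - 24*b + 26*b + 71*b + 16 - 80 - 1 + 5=48*b^3 + 214*b^2 + 73*b - 60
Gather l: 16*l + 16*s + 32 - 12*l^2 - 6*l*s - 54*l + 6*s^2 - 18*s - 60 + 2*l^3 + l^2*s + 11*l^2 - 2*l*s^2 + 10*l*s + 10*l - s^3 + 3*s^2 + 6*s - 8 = 2*l^3 + l^2*(s - 1) + l*(-2*s^2 + 4*s - 28) - s^3 + 9*s^2 + 4*s - 36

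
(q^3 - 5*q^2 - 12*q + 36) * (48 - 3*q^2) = -3*q^5 + 15*q^4 + 84*q^3 - 348*q^2 - 576*q + 1728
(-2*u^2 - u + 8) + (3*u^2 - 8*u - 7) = u^2 - 9*u + 1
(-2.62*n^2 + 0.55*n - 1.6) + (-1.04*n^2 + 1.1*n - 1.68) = -3.66*n^2 + 1.65*n - 3.28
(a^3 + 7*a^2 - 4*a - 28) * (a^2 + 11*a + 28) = a^5 + 18*a^4 + 101*a^3 + 124*a^2 - 420*a - 784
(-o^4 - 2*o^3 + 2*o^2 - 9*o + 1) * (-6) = 6*o^4 + 12*o^3 - 12*o^2 + 54*o - 6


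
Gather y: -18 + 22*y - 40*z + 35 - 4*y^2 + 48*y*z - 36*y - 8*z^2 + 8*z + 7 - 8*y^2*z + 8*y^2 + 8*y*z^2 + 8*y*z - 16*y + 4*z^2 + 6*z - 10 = y^2*(4 - 8*z) + y*(8*z^2 + 56*z - 30) - 4*z^2 - 26*z + 14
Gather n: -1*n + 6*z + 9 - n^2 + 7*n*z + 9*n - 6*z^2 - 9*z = -n^2 + n*(7*z + 8) - 6*z^2 - 3*z + 9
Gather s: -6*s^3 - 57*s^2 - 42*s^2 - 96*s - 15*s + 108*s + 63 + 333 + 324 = -6*s^3 - 99*s^2 - 3*s + 720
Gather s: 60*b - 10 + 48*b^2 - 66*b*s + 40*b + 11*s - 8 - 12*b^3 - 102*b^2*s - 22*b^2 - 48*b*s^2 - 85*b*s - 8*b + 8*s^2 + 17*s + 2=-12*b^3 + 26*b^2 + 92*b + s^2*(8 - 48*b) + s*(-102*b^2 - 151*b + 28) - 16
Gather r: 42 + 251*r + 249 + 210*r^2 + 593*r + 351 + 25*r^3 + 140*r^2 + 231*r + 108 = 25*r^3 + 350*r^2 + 1075*r + 750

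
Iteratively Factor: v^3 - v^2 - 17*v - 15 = (v + 1)*(v^2 - 2*v - 15) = (v - 5)*(v + 1)*(v + 3)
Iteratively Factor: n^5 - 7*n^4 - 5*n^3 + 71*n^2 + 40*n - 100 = (n + 2)*(n^4 - 9*n^3 + 13*n^2 + 45*n - 50) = (n + 2)^2*(n^3 - 11*n^2 + 35*n - 25) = (n - 1)*(n + 2)^2*(n^2 - 10*n + 25) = (n - 5)*(n - 1)*(n + 2)^2*(n - 5)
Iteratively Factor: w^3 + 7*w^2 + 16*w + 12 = (w + 2)*(w^2 + 5*w + 6) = (w + 2)^2*(w + 3)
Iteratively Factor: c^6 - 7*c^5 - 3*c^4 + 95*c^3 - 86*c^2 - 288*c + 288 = (c + 3)*(c^5 - 10*c^4 + 27*c^3 + 14*c^2 - 128*c + 96) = (c - 1)*(c + 3)*(c^4 - 9*c^3 + 18*c^2 + 32*c - 96) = (c - 3)*(c - 1)*(c + 3)*(c^3 - 6*c^2 + 32) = (c - 4)*(c - 3)*(c - 1)*(c + 3)*(c^2 - 2*c - 8) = (c - 4)*(c - 3)*(c - 1)*(c + 2)*(c + 3)*(c - 4)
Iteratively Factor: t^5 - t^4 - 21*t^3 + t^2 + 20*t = (t)*(t^4 - t^3 - 21*t^2 + t + 20) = t*(t + 4)*(t^3 - 5*t^2 - t + 5) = t*(t - 1)*(t + 4)*(t^2 - 4*t - 5) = t*(t - 5)*(t - 1)*(t + 4)*(t + 1)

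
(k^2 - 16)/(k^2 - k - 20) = (k - 4)/(k - 5)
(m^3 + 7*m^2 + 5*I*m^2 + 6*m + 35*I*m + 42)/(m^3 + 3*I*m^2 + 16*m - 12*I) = (m + 7)/(m - 2*I)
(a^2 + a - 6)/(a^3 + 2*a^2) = (a^2 + a - 6)/(a^2*(a + 2))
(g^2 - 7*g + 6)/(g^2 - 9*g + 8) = (g - 6)/(g - 8)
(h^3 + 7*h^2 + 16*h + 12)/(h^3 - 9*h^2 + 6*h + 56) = (h^2 + 5*h + 6)/(h^2 - 11*h + 28)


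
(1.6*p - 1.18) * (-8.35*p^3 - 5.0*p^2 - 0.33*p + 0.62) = -13.36*p^4 + 1.853*p^3 + 5.372*p^2 + 1.3814*p - 0.7316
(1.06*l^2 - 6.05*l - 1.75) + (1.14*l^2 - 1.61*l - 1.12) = 2.2*l^2 - 7.66*l - 2.87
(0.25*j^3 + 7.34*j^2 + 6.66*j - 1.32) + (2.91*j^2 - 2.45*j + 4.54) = 0.25*j^3 + 10.25*j^2 + 4.21*j + 3.22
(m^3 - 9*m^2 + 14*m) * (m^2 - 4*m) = m^5 - 13*m^4 + 50*m^3 - 56*m^2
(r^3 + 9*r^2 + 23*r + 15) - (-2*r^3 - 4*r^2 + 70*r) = 3*r^3 + 13*r^2 - 47*r + 15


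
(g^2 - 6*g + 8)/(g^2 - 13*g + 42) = (g^2 - 6*g + 8)/(g^2 - 13*g + 42)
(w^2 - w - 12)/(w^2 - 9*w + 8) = (w^2 - w - 12)/(w^2 - 9*w + 8)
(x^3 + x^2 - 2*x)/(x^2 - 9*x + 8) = x*(x + 2)/(x - 8)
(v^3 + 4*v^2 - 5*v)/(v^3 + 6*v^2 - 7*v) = (v + 5)/(v + 7)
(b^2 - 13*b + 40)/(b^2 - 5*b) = (b - 8)/b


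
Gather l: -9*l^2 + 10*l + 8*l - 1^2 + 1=-9*l^2 + 18*l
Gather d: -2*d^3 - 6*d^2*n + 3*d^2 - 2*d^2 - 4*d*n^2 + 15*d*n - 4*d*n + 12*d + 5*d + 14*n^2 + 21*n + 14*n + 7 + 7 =-2*d^3 + d^2*(1 - 6*n) + d*(-4*n^2 + 11*n + 17) + 14*n^2 + 35*n + 14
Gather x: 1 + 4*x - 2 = 4*x - 1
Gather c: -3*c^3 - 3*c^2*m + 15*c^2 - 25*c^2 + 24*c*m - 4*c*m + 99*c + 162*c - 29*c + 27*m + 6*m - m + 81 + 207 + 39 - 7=-3*c^3 + c^2*(-3*m - 10) + c*(20*m + 232) + 32*m + 320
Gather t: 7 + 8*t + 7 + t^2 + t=t^2 + 9*t + 14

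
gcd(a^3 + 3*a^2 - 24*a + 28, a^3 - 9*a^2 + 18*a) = 1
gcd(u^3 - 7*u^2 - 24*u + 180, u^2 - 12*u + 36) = u^2 - 12*u + 36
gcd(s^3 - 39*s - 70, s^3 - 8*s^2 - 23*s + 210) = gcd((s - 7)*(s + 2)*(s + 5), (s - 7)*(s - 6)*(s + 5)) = s^2 - 2*s - 35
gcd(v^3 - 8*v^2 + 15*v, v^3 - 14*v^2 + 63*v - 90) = v^2 - 8*v + 15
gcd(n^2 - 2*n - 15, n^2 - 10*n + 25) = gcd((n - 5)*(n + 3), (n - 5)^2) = n - 5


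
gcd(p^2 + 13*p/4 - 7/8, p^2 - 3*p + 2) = 1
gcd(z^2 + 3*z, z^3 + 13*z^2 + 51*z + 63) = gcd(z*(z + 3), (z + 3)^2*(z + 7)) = z + 3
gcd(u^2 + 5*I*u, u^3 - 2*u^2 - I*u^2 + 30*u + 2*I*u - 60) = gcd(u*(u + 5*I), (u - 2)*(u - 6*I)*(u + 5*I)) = u + 5*I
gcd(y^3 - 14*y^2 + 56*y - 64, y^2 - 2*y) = y - 2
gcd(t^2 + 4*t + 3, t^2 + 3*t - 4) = 1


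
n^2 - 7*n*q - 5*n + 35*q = (n - 5)*(n - 7*q)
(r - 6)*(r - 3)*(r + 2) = r^3 - 7*r^2 + 36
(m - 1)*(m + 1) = m^2 - 1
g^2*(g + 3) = g^3 + 3*g^2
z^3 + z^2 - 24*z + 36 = (z - 3)*(z - 2)*(z + 6)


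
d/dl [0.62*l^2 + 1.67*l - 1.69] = 1.24*l + 1.67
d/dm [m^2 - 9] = 2*m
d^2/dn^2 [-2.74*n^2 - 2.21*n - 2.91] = -5.48000000000000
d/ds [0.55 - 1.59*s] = -1.59000000000000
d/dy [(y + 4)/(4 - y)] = 8/(y - 4)^2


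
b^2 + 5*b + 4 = (b + 1)*(b + 4)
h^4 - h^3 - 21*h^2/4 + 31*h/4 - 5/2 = (h - 2)*(h - 1)*(h - 1/2)*(h + 5/2)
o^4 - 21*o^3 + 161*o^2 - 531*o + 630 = (o - 7)*(o - 6)*(o - 5)*(o - 3)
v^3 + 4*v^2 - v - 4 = (v - 1)*(v + 1)*(v + 4)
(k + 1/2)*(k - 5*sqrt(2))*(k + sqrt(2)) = k^3 - 4*sqrt(2)*k^2 + k^2/2 - 10*k - 2*sqrt(2)*k - 5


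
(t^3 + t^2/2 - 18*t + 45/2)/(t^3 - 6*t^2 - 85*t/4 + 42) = 2*(t^2 + 2*t - 15)/(2*t^2 - 9*t - 56)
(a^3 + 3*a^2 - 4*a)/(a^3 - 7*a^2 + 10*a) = (a^2 + 3*a - 4)/(a^2 - 7*a + 10)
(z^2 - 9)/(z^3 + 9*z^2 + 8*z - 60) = (z^2 - 9)/(z^3 + 9*z^2 + 8*z - 60)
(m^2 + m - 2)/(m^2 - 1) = (m + 2)/(m + 1)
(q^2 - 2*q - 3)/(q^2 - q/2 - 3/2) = 2*(q - 3)/(2*q - 3)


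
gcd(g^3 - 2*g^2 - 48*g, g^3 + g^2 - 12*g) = g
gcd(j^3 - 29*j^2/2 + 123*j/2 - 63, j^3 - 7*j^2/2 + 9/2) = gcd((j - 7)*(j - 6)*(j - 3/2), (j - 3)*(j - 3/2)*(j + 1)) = j - 3/2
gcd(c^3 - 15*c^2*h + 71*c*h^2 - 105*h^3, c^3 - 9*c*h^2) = c - 3*h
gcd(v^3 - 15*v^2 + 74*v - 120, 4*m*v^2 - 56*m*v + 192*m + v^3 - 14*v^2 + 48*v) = v - 6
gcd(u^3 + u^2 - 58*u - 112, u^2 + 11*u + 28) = u + 7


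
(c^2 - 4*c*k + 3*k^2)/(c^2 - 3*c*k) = (c - k)/c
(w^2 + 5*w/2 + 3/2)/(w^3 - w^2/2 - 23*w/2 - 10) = (2*w + 3)/(2*w^2 - 3*w - 20)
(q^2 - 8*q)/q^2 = (q - 8)/q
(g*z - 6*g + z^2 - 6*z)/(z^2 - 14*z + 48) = (g + z)/(z - 8)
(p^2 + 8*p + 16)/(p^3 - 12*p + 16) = (p + 4)/(p^2 - 4*p + 4)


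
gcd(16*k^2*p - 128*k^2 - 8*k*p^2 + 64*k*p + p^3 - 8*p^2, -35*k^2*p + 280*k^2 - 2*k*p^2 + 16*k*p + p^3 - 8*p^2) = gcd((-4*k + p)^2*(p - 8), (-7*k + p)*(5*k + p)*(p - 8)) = p - 8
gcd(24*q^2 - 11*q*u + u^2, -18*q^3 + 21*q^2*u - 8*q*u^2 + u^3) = 3*q - u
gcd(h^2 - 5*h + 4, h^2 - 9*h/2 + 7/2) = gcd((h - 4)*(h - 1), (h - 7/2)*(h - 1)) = h - 1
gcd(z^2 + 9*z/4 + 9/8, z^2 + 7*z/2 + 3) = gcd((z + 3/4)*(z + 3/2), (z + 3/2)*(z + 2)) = z + 3/2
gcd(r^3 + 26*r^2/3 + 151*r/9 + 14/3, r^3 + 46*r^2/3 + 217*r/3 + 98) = r^2 + 25*r/3 + 14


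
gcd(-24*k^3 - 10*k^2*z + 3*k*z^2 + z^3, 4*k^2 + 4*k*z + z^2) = 2*k + z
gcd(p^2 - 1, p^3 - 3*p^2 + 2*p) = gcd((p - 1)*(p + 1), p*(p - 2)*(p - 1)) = p - 1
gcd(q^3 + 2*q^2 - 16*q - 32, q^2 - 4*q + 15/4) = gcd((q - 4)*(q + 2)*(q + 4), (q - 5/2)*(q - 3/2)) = 1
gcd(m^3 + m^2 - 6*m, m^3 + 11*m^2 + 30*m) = m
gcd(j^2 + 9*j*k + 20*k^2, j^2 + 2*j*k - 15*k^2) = j + 5*k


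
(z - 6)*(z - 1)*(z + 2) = z^3 - 5*z^2 - 8*z + 12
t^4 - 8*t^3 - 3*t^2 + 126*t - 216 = (t - 6)*(t - 3)^2*(t + 4)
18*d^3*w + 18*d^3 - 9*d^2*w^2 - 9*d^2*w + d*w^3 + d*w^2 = (-6*d + w)*(-3*d + w)*(d*w + d)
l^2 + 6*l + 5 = (l + 1)*(l + 5)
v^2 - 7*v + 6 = (v - 6)*(v - 1)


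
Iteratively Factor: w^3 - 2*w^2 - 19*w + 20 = (w - 1)*(w^2 - w - 20) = (w - 1)*(w + 4)*(w - 5)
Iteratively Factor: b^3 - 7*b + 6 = (b + 3)*(b^2 - 3*b + 2) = (b - 1)*(b + 3)*(b - 2)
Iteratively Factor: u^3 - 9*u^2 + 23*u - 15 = (u - 1)*(u^2 - 8*u + 15) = (u - 3)*(u - 1)*(u - 5)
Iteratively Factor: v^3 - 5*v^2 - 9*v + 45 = (v - 3)*(v^2 - 2*v - 15) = (v - 3)*(v + 3)*(v - 5)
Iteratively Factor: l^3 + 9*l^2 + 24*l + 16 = (l + 4)*(l^2 + 5*l + 4) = (l + 1)*(l + 4)*(l + 4)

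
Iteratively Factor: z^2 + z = (z)*(z + 1)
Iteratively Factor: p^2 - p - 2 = (p + 1)*(p - 2)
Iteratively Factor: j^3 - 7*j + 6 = (j - 2)*(j^2 + 2*j - 3) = (j - 2)*(j + 3)*(j - 1)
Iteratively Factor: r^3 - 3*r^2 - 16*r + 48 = (r - 4)*(r^2 + r - 12) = (r - 4)*(r - 3)*(r + 4)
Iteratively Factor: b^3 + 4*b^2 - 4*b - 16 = (b + 4)*(b^2 - 4) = (b + 2)*(b + 4)*(b - 2)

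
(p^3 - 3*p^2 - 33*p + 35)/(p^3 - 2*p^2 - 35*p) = (p - 1)/p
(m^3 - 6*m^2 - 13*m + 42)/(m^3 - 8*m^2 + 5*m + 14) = (m + 3)/(m + 1)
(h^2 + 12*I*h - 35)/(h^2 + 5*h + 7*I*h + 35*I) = (h + 5*I)/(h + 5)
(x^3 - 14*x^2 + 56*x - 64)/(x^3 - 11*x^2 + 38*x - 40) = (x - 8)/(x - 5)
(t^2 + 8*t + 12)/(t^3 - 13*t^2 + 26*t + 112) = (t + 6)/(t^2 - 15*t + 56)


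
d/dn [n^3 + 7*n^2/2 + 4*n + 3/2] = 3*n^2 + 7*n + 4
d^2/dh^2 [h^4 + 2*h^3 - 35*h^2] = 12*h^2 + 12*h - 70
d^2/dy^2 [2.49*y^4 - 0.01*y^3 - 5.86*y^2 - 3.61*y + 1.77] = 29.88*y^2 - 0.06*y - 11.72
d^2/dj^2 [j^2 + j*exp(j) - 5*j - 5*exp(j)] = j*exp(j) - 3*exp(j) + 2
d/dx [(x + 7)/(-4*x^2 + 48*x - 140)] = (-x^2 + 12*x + 2*(x - 6)*(x + 7) - 35)/(4*(x^2 - 12*x + 35)^2)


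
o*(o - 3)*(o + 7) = o^3 + 4*o^2 - 21*o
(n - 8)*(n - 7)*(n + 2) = n^3 - 13*n^2 + 26*n + 112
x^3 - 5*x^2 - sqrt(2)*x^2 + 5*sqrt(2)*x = x*(x - 5)*(x - sqrt(2))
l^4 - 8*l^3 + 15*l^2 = l^2*(l - 5)*(l - 3)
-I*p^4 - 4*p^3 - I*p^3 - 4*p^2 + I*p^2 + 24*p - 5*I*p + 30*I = (p - 2)*(p + 3)*(p - 5*I)*(-I*p + 1)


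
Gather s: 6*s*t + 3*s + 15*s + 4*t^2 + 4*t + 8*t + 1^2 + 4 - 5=s*(6*t + 18) + 4*t^2 + 12*t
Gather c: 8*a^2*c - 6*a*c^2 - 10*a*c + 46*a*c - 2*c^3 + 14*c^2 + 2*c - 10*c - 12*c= -2*c^3 + c^2*(14 - 6*a) + c*(8*a^2 + 36*a - 20)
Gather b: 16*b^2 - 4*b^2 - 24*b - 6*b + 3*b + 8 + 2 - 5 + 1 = 12*b^2 - 27*b + 6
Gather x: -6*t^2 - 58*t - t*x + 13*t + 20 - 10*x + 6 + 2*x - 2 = -6*t^2 - 45*t + x*(-t - 8) + 24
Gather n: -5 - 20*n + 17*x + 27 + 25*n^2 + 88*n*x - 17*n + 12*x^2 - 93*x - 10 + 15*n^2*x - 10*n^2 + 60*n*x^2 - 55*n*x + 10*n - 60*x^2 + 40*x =n^2*(15*x + 15) + n*(60*x^2 + 33*x - 27) - 48*x^2 - 36*x + 12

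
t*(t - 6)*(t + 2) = t^3 - 4*t^2 - 12*t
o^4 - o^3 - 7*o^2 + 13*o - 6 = (o - 2)*(o - 1)^2*(o + 3)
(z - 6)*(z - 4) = z^2 - 10*z + 24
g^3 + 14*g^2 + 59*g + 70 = (g + 2)*(g + 5)*(g + 7)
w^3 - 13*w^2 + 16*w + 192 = (w - 8)^2*(w + 3)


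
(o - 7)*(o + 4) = o^2 - 3*o - 28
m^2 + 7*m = m*(m + 7)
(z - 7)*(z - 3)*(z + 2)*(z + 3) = z^4 - 5*z^3 - 23*z^2 + 45*z + 126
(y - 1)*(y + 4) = y^2 + 3*y - 4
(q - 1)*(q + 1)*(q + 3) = q^3 + 3*q^2 - q - 3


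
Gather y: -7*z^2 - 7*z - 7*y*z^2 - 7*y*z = y*(-7*z^2 - 7*z) - 7*z^2 - 7*z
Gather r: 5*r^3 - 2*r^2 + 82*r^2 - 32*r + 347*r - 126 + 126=5*r^3 + 80*r^2 + 315*r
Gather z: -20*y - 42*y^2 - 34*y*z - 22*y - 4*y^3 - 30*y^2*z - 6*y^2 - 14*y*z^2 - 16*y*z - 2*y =-4*y^3 - 48*y^2 - 14*y*z^2 - 44*y + z*(-30*y^2 - 50*y)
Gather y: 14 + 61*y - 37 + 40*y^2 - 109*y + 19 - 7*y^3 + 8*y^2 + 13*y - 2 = -7*y^3 + 48*y^2 - 35*y - 6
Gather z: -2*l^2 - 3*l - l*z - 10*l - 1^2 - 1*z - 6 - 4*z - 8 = -2*l^2 - 13*l + z*(-l - 5) - 15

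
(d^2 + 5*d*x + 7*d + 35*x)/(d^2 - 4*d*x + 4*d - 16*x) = (d^2 + 5*d*x + 7*d + 35*x)/(d^2 - 4*d*x + 4*d - 16*x)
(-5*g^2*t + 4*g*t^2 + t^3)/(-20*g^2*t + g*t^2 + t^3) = (-g + t)/(-4*g + t)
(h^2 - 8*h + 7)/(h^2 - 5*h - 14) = (h - 1)/(h + 2)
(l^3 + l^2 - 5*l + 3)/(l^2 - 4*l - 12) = (-l^3 - l^2 + 5*l - 3)/(-l^2 + 4*l + 12)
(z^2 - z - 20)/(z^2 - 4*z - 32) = (z - 5)/(z - 8)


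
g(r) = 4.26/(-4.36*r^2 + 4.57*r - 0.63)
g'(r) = 4.26*(8.72*r - 4.57)/(-4.36*r^2 + 4.57*r - 0.63)^2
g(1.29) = -2.14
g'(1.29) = 7.18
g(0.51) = 7.52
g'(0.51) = -1.63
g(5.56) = -0.04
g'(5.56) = 0.02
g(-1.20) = -0.34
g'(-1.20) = -0.42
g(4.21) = -0.07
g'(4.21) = 0.04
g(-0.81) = -0.59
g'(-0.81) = -0.96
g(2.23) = -0.35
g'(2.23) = 0.43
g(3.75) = -0.10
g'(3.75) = 0.06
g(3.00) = -0.16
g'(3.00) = 0.13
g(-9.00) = -0.01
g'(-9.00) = -0.00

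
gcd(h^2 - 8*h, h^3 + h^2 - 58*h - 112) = h - 8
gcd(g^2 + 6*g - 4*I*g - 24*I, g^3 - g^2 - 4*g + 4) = 1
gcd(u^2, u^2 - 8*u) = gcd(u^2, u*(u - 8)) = u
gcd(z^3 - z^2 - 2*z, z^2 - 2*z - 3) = z + 1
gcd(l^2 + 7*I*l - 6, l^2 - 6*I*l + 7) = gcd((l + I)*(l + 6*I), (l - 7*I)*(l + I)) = l + I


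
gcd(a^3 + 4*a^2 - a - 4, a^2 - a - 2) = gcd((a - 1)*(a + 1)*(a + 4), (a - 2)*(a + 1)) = a + 1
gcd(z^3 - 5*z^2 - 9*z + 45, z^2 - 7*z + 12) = z - 3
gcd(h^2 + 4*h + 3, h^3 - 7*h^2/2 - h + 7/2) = h + 1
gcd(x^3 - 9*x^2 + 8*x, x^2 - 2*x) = x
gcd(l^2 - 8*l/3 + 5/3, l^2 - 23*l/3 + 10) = l - 5/3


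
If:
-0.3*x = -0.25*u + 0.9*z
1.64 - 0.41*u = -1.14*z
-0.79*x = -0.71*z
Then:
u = 9.86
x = 1.89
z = 2.11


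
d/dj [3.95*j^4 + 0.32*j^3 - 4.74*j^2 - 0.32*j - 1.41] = 15.8*j^3 + 0.96*j^2 - 9.48*j - 0.32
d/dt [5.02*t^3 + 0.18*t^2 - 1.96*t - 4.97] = 15.06*t^2 + 0.36*t - 1.96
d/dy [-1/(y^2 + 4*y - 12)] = 2*(y + 2)/(y^2 + 4*y - 12)^2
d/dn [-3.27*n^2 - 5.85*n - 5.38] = -6.54*n - 5.85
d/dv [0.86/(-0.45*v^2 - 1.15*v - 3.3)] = (0.774*v + 0.989)/(0.45*v^2 + 1.15*v + 3.3)^2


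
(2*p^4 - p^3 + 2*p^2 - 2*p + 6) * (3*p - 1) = 6*p^5 - 5*p^4 + 7*p^3 - 8*p^2 + 20*p - 6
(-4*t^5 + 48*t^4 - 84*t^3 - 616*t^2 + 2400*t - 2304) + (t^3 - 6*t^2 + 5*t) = -4*t^5 + 48*t^4 - 83*t^3 - 622*t^2 + 2405*t - 2304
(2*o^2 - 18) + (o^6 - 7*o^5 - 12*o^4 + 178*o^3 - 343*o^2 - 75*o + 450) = o^6 - 7*o^5 - 12*o^4 + 178*o^3 - 341*o^2 - 75*o + 432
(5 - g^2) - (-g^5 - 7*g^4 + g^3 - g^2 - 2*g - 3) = g^5 + 7*g^4 - g^3 + 2*g + 8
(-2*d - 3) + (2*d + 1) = -2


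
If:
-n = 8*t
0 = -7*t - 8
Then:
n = 64/7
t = -8/7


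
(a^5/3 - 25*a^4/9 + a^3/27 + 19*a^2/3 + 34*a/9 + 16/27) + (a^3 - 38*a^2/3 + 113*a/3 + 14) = a^5/3 - 25*a^4/9 + 28*a^3/27 - 19*a^2/3 + 373*a/9 + 394/27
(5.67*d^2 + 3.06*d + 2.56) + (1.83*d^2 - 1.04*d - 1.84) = 7.5*d^2 + 2.02*d + 0.72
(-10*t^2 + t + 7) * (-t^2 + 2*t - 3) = 10*t^4 - 21*t^3 + 25*t^2 + 11*t - 21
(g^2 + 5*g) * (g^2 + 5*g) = g^4 + 10*g^3 + 25*g^2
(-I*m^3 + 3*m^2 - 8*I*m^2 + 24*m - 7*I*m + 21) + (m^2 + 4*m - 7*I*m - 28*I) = -I*m^3 + 4*m^2 - 8*I*m^2 + 28*m - 14*I*m + 21 - 28*I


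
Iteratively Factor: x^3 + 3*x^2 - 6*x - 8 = (x + 1)*(x^2 + 2*x - 8) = (x + 1)*(x + 4)*(x - 2)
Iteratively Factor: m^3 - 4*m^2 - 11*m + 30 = (m - 5)*(m^2 + m - 6) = (m - 5)*(m - 2)*(m + 3)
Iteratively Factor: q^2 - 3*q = (q)*(q - 3)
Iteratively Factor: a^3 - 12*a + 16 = (a - 2)*(a^2 + 2*a - 8) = (a - 2)^2*(a + 4)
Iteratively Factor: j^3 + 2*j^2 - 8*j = (j - 2)*(j^2 + 4*j) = (j - 2)*(j + 4)*(j)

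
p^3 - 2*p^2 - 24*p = p*(p - 6)*(p + 4)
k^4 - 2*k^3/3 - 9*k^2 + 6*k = k*(k - 3)*(k - 2/3)*(k + 3)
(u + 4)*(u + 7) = u^2 + 11*u + 28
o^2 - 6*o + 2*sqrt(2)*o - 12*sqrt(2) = (o - 6)*(o + 2*sqrt(2))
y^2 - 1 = (y - 1)*(y + 1)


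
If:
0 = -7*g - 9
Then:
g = -9/7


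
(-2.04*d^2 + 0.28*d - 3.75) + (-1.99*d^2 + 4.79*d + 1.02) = -4.03*d^2 + 5.07*d - 2.73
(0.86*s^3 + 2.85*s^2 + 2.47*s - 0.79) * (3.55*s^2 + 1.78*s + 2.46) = 3.053*s^5 + 11.6483*s^4 + 15.9571*s^3 + 8.6031*s^2 + 4.67*s - 1.9434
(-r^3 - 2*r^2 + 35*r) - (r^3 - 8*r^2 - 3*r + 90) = -2*r^3 + 6*r^2 + 38*r - 90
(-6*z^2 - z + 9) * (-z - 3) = 6*z^3 + 19*z^2 - 6*z - 27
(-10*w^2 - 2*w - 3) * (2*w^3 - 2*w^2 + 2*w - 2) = -20*w^5 + 16*w^4 - 22*w^3 + 22*w^2 - 2*w + 6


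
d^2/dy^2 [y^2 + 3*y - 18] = 2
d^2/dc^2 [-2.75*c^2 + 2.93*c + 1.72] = -5.50000000000000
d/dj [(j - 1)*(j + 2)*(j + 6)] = 3*j^2 + 14*j + 4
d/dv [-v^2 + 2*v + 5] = 2 - 2*v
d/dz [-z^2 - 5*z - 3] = -2*z - 5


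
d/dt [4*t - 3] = 4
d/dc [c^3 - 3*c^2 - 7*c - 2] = 3*c^2 - 6*c - 7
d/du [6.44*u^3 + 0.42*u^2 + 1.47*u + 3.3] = 19.32*u^2 + 0.84*u + 1.47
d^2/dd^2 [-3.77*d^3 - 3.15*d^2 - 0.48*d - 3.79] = -22.62*d - 6.3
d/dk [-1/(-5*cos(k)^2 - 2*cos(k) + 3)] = 2*(5*cos(k) + 1)*sin(k)/(5*cos(k)^2 + 2*cos(k) - 3)^2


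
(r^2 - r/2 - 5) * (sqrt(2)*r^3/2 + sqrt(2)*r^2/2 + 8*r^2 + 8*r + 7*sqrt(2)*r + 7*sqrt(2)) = sqrt(2)*r^5/2 + sqrt(2)*r^4/4 + 8*r^4 + 4*r^3 + 17*sqrt(2)*r^3/4 - 44*r^2 + sqrt(2)*r^2 - 77*sqrt(2)*r/2 - 40*r - 35*sqrt(2)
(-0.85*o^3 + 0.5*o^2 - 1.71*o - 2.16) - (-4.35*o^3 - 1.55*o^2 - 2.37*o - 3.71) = 3.5*o^3 + 2.05*o^2 + 0.66*o + 1.55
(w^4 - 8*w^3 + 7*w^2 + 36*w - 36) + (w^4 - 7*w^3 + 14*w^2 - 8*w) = 2*w^4 - 15*w^3 + 21*w^2 + 28*w - 36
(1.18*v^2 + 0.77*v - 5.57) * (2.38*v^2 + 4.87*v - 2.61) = 2.8084*v^4 + 7.5792*v^3 - 12.5865*v^2 - 29.1356*v + 14.5377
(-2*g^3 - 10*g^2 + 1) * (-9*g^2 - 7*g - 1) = 18*g^5 + 104*g^4 + 72*g^3 + g^2 - 7*g - 1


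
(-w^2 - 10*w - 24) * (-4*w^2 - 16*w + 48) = 4*w^4 + 56*w^3 + 208*w^2 - 96*w - 1152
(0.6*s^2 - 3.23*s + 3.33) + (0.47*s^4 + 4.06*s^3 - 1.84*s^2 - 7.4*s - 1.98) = 0.47*s^4 + 4.06*s^3 - 1.24*s^2 - 10.63*s + 1.35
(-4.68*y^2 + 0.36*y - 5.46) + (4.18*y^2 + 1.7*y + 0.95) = -0.5*y^2 + 2.06*y - 4.51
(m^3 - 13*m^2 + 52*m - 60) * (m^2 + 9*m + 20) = m^5 - 4*m^4 - 45*m^3 + 148*m^2 + 500*m - 1200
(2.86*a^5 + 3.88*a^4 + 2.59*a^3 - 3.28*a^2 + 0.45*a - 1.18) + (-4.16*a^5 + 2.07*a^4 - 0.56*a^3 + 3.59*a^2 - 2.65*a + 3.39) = -1.3*a^5 + 5.95*a^4 + 2.03*a^3 + 0.31*a^2 - 2.2*a + 2.21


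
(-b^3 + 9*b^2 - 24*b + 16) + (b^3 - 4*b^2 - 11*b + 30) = 5*b^2 - 35*b + 46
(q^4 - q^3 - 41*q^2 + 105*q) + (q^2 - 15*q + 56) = q^4 - q^3 - 40*q^2 + 90*q + 56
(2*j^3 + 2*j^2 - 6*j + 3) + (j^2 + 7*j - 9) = 2*j^3 + 3*j^2 + j - 6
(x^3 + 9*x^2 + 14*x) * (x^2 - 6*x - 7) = x^5 + 3*x^4 - 47*x^3 - 147*x^2 - 98*x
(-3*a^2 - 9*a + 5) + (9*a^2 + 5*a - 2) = 6*a^2 - 4*a + 3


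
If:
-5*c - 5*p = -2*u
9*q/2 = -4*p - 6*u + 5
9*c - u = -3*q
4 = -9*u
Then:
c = -814/1575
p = 178/525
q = 6626/4725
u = -4/9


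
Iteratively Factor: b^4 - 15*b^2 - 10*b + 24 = (b - 4)*(b^3 + 4*b^2 + b - 6) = (b - 4)*(b + 2)*(b^2 + 2*b - 3) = (b - 4)*(b - 1)*(b + 2)*(b + 3)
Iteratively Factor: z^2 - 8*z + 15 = (z - 5)*(z - 3)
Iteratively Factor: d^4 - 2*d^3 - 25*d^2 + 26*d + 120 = (d - 5)*(d^3 + 3*d^2 - 10*d - 24) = (d - 5)*(d + 4)*(d^2 - d - 6) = (d - 5)*(d - 3)*(d + 4)*(d + 2)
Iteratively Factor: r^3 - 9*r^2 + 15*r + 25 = (r + 1)*(r^2 - 10*r + 25) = (r - 5)*(r + 1)*(r - 5)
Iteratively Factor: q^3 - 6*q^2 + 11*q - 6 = (q - 2)*(q^2 - 4*q + 3) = (q - 2)*(q - 1)*(q - 3)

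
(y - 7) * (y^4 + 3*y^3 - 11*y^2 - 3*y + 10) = y^5 - 4*y^4 - 32*y^3 + 74*y^2 + 31*y - 70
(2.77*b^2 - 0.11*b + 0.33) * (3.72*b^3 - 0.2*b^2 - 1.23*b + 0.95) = 10.3044*b^5 - 0.9632*b^4 - 2.1575*b^3 + 2.7008*b^2 - 0.5104*b + 0.3135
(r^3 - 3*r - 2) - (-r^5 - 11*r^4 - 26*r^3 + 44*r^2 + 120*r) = r^5 + 11*r^4 + 27*r^3 - 44*r^2 - 123*r - 2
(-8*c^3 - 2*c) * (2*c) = -16*c^4 - 4*c^2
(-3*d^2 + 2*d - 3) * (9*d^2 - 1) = -27*d^4 + 18*d^3 - 24*d^2 - 2*d + 3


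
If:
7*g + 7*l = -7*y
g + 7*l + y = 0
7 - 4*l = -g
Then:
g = -7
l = 0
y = 7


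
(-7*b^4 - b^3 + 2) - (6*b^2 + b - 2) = -7*b^4 - b^3 - 6*b^2 - b + 4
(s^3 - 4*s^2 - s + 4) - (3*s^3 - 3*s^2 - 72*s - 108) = -2*s^3 - s^2 + 71*s + 112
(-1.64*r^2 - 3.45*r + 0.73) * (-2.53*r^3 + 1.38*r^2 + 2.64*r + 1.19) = 4.1492*r^5 + 6.4653*r^4 - 10.9375*r^3 - 10.0522*r^2 - 2.1783*r + 0.8687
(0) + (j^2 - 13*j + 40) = j^2 - 13*j + 40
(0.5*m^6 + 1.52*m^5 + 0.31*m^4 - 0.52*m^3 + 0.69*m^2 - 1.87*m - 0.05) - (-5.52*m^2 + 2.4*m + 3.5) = 0.5*m^6 + 1.52*m^5 + 0.31*m^4 - 0.52*m^3 + 6.21*m^2 - 4.27*m - 3.55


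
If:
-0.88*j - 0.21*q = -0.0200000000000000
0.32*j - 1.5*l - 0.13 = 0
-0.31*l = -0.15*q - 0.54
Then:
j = 0.84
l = 0.09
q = -3.41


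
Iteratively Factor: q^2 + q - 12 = (q - 3)*(q + 4)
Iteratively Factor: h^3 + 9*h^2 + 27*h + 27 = (h + 3)*(h^2 + 6*h + 9) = (h + 3)^2*(h + 3)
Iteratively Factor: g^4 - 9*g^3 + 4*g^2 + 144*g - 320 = (g - 4)*(g^3 - 5*g^2 - 16*g + 80) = (g - 4)^2*(g^2 - g - 20) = (g - 5)*(g - 4)^2*(g + 4)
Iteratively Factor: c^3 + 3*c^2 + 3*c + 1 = (c + 1)*(c^2 + 2*c + 1) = (c + 1)^2*(c + 1)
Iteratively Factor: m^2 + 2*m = (m + 2)*(m)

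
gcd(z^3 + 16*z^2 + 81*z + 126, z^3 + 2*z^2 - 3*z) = z + 3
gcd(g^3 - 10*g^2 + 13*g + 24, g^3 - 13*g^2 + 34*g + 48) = g^2 - 7*g - 8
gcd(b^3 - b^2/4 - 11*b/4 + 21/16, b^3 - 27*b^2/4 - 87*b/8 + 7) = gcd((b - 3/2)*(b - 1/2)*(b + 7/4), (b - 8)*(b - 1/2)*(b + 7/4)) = b^2 + 5*b/4 - 7/8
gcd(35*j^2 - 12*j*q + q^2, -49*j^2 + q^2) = -7*j + q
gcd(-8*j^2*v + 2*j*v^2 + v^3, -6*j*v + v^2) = v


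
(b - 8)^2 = b^2 - 16*b + 64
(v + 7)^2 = v^2 + 14*v + 49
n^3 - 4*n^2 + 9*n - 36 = (n - 4)*(n - 3*I)*(n + 3*I)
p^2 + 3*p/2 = p*(p + 3/2)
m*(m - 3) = m^2 - 3*m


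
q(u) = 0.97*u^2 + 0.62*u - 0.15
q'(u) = 1.94*u + 0.62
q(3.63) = 14.88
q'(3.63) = 7.66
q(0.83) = 1.03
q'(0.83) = 2.23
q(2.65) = 8.30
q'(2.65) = 5.76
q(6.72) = 47.82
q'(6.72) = 13.66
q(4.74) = 24.58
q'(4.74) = 9.82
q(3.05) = 10.76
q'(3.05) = 6.54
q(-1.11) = 0.36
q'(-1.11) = -1.53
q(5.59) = 33.63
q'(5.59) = 11.46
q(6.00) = 38.49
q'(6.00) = 12.26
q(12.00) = 146.97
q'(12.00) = 23.90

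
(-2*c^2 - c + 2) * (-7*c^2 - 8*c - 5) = 14*c^4 + 23*c^3 + 4*c^2 - 11*c - 10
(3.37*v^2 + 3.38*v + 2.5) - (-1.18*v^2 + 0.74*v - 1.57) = 4.55*v^2 + 2.64*v + 4.07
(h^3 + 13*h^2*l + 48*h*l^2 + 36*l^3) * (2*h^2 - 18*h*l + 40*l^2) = 2*h^5 + 8*h^4*l - 98*h^3*l^2 - 272*h^2*l^3 + 1272*h*l^4 + 1440*l^5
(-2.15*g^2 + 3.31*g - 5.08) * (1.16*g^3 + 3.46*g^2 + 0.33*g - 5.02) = -2.494*g^5 - 3.5994*g^4 + 4.8503*g^3 - 5.6915*g^2 - 18.2926*g + 25.5016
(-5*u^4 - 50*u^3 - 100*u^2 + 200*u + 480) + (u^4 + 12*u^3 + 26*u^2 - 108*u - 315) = -4*u^4 - 38*u^3 - 74*u^2 + 92*u + 165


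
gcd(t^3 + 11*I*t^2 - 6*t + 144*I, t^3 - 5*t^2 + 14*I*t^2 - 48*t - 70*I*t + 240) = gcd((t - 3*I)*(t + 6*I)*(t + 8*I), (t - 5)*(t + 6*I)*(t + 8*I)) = t^2 + 14*I*t - 48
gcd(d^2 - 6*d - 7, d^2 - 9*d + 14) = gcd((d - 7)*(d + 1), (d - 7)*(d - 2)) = d - 7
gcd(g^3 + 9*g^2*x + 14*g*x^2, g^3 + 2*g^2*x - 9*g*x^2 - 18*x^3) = g + 2*x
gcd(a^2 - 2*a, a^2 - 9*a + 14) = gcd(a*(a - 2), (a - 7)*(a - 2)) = a - 2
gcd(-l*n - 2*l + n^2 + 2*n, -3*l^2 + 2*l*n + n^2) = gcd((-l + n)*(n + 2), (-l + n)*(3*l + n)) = l - n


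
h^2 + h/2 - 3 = (h - 3/2)*(h + 2)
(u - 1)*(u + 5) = u^2 + 4*u - 5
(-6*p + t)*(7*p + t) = -42*p^2 + p*t + t^2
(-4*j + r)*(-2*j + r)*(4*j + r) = 32*j^3 - 16*j^2*r - 2*j*r^2 + r^3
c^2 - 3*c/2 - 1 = (c - 2)*(c + 1/2)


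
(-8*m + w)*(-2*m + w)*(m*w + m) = 16*m^3*w + 16*m^3 - 10*m^2*w^2 - 10*m^2*w + m*w^3 + m*w^2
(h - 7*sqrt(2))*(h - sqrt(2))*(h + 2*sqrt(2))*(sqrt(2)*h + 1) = sqrt(2)*h^4 - 11*h^3 - 24*sqrt(2)*h^2 + 38*h + 28*sqrt(2)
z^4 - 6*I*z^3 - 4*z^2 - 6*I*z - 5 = (z - 5*I)*(z - I)^2*(z + I)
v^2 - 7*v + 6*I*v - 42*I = (v - 7)*(v + 6*I)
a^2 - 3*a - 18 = (a - 6)*(a + 3)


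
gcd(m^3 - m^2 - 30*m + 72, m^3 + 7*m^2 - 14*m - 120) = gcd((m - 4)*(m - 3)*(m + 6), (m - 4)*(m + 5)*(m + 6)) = m^2 + 2*m - 24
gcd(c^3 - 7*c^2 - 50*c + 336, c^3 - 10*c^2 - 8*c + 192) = c^2 - 14*c + 48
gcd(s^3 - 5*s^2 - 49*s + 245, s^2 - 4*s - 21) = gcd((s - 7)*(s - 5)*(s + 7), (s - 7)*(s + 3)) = s - 7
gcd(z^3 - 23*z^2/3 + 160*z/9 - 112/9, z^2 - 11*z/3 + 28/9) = z^2 - 11*z/3 + 28/9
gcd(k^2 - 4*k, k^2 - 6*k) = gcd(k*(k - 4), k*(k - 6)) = k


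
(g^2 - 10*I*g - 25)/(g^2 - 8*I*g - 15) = (g - 5*I)/(g - 3*I)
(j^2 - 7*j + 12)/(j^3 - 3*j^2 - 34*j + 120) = (j - 3)/(j^2 + j - 30)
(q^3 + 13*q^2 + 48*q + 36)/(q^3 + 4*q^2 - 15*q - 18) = (q + 6)/(q - 3)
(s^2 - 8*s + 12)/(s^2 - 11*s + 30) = (s - 2)/(s - 5)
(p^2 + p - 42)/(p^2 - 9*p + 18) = (p + 7)/(p - 3)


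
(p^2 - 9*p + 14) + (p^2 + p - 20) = 2*p^2 - 8*p - 6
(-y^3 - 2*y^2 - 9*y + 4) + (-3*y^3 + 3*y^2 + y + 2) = -4*y^3 + y^2 - 8*y + 6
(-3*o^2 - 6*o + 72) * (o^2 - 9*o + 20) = -3*o^4 + 21*o^3 + 66*o^2 - 768*o + 1440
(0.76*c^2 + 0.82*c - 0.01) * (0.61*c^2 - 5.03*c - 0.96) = 0.4636*c^4 - 3.3226*c^3 - 4.8603*c^2 - 0.7369*c + 0.0096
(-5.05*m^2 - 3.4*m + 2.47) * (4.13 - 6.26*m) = 31.613*m^3 + 0.427499999999998*m^2 - 29.5042*m + 10.2011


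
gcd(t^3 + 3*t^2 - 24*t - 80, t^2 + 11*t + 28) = t + 4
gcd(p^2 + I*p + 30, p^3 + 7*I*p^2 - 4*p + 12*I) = p + 6*I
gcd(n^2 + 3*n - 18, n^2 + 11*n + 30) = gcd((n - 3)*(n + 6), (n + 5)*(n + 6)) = n + 6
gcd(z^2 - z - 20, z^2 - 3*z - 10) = z - 5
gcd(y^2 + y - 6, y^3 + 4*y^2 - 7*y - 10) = y - 2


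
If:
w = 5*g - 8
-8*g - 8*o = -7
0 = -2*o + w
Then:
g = 39/28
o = -29/56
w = -29/28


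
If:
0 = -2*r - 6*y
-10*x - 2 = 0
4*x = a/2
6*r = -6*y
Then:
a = -8/5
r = 0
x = -1/5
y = 0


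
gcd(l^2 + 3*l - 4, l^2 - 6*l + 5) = l - 1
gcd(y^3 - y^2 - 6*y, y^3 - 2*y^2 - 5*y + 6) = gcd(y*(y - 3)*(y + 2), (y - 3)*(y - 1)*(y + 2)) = y^2 - y - 6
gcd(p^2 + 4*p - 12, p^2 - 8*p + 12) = p - 2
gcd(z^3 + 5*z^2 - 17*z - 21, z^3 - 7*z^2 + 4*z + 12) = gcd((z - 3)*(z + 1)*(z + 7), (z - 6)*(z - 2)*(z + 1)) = z + 1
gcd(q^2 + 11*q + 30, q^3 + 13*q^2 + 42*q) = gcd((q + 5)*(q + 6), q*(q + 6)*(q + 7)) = q + 6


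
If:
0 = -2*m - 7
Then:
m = -7/2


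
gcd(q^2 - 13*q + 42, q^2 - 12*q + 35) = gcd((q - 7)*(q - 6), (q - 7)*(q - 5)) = q - 7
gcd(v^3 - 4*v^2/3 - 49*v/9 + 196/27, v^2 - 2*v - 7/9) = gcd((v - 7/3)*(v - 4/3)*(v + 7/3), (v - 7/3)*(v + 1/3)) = v - 7/3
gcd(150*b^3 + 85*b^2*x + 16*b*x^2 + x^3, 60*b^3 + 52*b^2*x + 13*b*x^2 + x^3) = 30*b^2 + 11*b*x + x^2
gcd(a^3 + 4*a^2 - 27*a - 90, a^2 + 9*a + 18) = a^2 + 9*a + 18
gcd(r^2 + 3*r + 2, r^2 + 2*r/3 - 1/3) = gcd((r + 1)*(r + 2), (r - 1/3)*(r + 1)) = r + 1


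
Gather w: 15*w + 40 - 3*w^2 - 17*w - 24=-3*w^2 - 2*w + 16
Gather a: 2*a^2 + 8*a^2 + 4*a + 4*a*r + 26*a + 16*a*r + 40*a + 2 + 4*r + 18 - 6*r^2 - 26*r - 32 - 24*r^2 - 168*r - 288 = 10*a^2 + a*(20*r + 70) - 30*r^2 - 190*r - 300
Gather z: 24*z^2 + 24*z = 24*z^2 + 24*z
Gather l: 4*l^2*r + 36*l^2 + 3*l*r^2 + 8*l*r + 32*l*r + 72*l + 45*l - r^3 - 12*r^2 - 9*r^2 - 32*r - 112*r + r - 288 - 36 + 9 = l^2*(4*r + 36) + l*(3*r^2 + 40*r + 117) - r^3 - 21*r^2 - 143*r - 315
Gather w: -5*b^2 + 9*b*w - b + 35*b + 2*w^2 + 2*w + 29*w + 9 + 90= -5*b^2 + 34*b + 2*w^2 + w*(9*b + 31) + 99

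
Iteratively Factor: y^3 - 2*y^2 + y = (y - 1)*(y^2 - y) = y*(y - 1)*(y - 1)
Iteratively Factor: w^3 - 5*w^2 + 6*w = (w - 2)*(w^2 - 3*w) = (w - 3)*(w - 2)*(w)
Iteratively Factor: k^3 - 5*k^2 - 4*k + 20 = (k - 5)*(k^2 - 4) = (k - 5)*(k - 2)*(k + 2)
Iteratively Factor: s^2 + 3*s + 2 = (s + 2)*(s + 1)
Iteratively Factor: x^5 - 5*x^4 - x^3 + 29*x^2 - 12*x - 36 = (x + 2)*(x^4 - 7*x^3 + 13*x^2 + 3*x - 18) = (x - 2)*(x + 2)*(x^3 - 5*x^2 + 3*x + 9) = (x - 2)*(x + 1)*(x + 2)*(x^2 - 6*x + 9) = (x - 3)*(x - 2)*(x + 1)*(x + 2)*(x - 3)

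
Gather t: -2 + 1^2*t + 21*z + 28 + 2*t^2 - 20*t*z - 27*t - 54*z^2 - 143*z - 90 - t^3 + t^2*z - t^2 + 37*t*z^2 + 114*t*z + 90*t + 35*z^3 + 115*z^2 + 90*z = -t^3 + t^2*(z + 1) + t*(37*z^2 + 94*z + 64) + 35*z^3 + 61*z^2 - 32*z - 64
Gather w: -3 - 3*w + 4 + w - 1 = -2*w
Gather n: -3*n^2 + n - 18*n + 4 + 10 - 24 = -3*n^2 - 17*n - 10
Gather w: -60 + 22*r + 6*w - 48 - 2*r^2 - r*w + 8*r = -2*r^2 + 30*r + w*(6 - r) - 108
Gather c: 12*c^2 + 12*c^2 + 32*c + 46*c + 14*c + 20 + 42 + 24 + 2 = 24*c^2 + 92*c + 88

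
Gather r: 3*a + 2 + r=3*a + r + 2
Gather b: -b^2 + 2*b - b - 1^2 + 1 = -b^2 + b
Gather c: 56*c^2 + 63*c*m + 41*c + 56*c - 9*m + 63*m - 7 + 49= 56*c^2 + c*(63*m + 97) + 54*m + 42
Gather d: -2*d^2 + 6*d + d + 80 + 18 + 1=-2*d^2 + 7*d + 99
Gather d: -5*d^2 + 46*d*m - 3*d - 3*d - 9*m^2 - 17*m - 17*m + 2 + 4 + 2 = -5*d^2 + d*(46*m - 6) - 9*m^2 - 34*m + 8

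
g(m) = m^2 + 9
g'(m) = 2*m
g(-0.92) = 9.85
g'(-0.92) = -1.84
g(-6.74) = 54.43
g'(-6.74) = -13.48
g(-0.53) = 9.28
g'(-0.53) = -1.06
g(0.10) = 9.01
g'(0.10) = 0.20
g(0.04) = 9.00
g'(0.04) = 0.08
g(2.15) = 13.62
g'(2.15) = 4.30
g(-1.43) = 11.04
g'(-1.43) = -2.86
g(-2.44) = 14.95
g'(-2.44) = -4.88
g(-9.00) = 90.00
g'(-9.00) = -18.00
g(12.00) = 153.00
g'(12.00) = 24.00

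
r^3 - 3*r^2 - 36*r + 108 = (r - 6)*(r - 3)*(r + 6)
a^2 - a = a*(a - 1)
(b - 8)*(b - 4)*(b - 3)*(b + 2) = b^4 - 13*b^3 + 38*b^2 + 40*b - 192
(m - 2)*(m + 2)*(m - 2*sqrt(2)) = m^3 - 2*sqrt(2)*m^2 - 4*m + 8*sqrt(2)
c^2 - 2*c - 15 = (c - 5)*(c + 3)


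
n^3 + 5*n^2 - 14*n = n*(n - 2)*(n + 7)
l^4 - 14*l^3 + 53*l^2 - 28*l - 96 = (l - 8)*(l - 4)*(l - 3)*(l + 1)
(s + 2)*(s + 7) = s^2 + 9*s + 14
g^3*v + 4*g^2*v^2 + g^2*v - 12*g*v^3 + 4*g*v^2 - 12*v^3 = (g - 2*v)*(g + 6*v)*(g*v + v)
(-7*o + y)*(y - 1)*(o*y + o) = -7*o^2*y^2 + 7*o^2 + o*y^3 - o*y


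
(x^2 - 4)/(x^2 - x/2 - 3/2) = 2*(4 - x^2)/(-2*x^2 + x + 3)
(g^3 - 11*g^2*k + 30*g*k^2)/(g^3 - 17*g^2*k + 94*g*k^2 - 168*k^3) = g*(g - 5*k)/(g^2 - 11*g*k + 28*k^2)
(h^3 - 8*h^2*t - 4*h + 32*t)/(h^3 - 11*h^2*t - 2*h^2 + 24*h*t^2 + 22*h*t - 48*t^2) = (-h - 2)/(-h + 3*t)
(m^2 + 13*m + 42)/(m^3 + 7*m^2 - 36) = (m + 7)/(m^2 + m - 6)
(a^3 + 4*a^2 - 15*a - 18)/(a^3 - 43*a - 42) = (a - 3)/(a - 7)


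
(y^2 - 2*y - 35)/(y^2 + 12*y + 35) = (y - 7)/(y + 7)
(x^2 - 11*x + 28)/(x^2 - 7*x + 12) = (x - 7)/(x - 3)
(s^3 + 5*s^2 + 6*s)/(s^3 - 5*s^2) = (s^2 + 5*s + 6)/(s*(s - 5))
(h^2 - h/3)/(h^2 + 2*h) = (h - 1/3)/(h + 2)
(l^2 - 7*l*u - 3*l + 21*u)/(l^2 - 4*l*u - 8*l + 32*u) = (l^2 - 7*l*u - 3*l + 21*u)/(l^2 - 4*l*u - 8*l + 32*u)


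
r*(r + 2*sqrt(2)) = r^2 + 2*sqrt(2)*r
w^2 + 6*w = w*(w + 6)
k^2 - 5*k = k*(k - 5)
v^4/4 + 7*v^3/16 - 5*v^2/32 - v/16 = v*(v/4 + 1/2)*(v - 1/2)*(v + 1/4)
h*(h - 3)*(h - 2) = h^3 - 5*h^2 + 6*h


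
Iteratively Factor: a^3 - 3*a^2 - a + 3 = (a - 1)*(a^2 - 2*a - 3) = (a - 3)*(a - 1)*(a + 1)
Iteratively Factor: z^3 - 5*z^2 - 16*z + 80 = (z - 4)*(z^2 - z - 20) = (z - 4)*(z + 4)*(z - 5)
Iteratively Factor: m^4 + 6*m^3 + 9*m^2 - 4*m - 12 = (m - 1)*(m^3 + 7*m^2 + 16*m + 12) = (m - 1)*(m + 3)*(m^2 + 4*m + 4) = (m - 1)*(m + 2)*(m + 3)*(m + 2)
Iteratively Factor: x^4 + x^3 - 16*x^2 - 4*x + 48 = (x - 3)*(x^3 + 4*x^2 - 4*x - 16) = (x - 3)*(x - 2)*(x^2 + 6*x + 8) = (x - 3)*(x - 2)*(x + 2)*(x + 4)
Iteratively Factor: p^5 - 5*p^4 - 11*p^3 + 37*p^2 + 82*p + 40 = (p + 1)*(p^4 - 6*p^3 - 5*p^2 + 42*p + 40) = (p + 1)^2*(p^3 - 7*p^2 + 2*p + 40) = (p - 5)*(p + 1)^2*(p^2 - 2*p - 8) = (p - 5)*(p + 1)^2*(p + 2)*(p - 4)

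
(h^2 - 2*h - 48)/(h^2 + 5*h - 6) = (h - 8)/(h - 1)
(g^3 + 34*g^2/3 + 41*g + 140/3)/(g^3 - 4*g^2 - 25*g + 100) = (3*g^2 + 19*g + 28)/(3*(g^2 - 9*g + 20))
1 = 1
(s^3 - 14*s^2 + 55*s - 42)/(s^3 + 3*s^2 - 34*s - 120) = (s^2 - 8*s + 7)/(s^2 + 9*s + 20)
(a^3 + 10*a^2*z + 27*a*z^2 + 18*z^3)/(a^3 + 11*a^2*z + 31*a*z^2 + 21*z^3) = (a + 6*z)/(a + 7*z)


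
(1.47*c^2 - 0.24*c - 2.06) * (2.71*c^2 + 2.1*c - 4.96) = 3.9837*c^4 + 2.4366*c^3 - 13.3778*c^2 - 3.1356*c + 10.2176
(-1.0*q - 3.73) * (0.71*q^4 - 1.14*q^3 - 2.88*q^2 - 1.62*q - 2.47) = -0.71*q^5 - 1.5083*q^4 + 7.1322*q^3 + 12.3624*q^2 + 8.5126*q + 9.2131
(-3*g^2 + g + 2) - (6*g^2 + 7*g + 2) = -9*g^2 - 6*g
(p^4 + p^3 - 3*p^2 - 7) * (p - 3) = p^5 - 2*p^4 - 6*p^3 + 9*p^2 - 7*p + 21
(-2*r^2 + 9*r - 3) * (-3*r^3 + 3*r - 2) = 6*r^5 - 27*r^4 + 3*r^3 + 31*r^2 - 27*r + 6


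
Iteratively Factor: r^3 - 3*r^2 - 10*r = (r - 5)*(r^2 + 2*r) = r*(r - 5)*(r + 2)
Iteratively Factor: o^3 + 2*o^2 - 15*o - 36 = (o - 4)*(o^2 + 6*o + 9) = (o - 4)*(o + 3)*(o + 3)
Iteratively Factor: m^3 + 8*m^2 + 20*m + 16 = (m + 4)*(m^2 + 4*m + 4) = (m + 2)*(m + 4)*(m + 2)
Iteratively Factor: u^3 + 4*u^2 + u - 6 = (u + 2)*(u^2 + 2*u - 3) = (u + 2)*(u + 3)*(u - 1)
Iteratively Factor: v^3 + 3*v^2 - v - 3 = (v + 3)*(v^2 - 1) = (v + 1)*(v + 3)*(v - 1)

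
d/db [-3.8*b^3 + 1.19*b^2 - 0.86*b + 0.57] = -11.4*b^2 + 2.38*b - 0.86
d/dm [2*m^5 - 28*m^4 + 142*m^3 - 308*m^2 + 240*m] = 10*m^4 - 112*m^3 + 426*m^2 - 616*m + 240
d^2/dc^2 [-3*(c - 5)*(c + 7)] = -6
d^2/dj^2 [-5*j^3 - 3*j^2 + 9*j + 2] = -30*j - 6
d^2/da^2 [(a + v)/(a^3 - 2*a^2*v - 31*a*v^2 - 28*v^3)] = 2*(-3*a^2 + 9*a*v - 37*v^2)/(-a^6 + 9*a^5*v + 57*a^4*v^2 - 477*a^3*v^3 - 1596*a^2*v^4 + 7056*a*v^5 + 21952*v^6)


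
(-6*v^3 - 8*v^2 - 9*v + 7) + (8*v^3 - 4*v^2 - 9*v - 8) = 2*v^3 - 12*v^2 - 18*v - 1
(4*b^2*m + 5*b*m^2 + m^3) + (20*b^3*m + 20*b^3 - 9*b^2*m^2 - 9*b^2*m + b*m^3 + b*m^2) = 20*b^3*m + 20*b^3 - 9*b^2*m^2 - 5*b^2*m + b*m^3 + 6*b*m^2 + m^3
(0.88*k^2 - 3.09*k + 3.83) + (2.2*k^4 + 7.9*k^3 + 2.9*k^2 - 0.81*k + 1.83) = 2.2*k^4 + 7.9*k^3 + 3.78*k^2 - 3.9*k + 5.66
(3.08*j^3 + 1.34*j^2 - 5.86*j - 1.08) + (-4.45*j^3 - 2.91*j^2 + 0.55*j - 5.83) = -1.37*j^3 - 1.57*j^2 - 5.31*j - 6.91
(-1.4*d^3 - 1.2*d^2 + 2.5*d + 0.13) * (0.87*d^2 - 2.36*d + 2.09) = -1.218*d^5 + 2.26*d^4 + 2.081*d^3 - 8.2949*d^2 + 4.9182*d + 0.2717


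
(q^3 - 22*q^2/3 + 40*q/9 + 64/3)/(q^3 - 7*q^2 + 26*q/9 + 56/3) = (3*q - 8)/(3*q - 7)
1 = 1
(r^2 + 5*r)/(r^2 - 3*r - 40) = r/(r - 8)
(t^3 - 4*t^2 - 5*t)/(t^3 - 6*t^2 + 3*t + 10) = t/(t - 2)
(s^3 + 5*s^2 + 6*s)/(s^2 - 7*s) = (s^2 + 5*s + 6)/(s - 7)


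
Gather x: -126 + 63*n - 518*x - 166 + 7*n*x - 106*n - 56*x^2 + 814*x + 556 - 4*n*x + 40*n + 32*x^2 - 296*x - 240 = 3*n*x - 3*n - 24*x^2 + 24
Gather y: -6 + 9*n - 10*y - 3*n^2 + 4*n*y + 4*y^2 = -3*n^2 + 9*n + 4*y^2 + y*(4*n - 10) - 6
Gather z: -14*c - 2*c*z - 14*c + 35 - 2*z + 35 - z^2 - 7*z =-28*c - z^2 + z*(-2*c - 9) + 70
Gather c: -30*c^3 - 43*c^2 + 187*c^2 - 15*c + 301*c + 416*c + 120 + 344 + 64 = -30*c^3 + 144*c^2 + 702*c + 528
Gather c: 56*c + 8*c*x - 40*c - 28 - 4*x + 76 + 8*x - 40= c*(8*x + 16) + 4*x + 8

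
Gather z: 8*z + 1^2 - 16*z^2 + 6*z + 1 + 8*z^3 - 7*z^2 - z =8*z^3 - 23*z^2 + 13*z + 2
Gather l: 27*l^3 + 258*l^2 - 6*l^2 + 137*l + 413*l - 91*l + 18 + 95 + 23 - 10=27*l^3 + 252*l^2 + 459*l + 126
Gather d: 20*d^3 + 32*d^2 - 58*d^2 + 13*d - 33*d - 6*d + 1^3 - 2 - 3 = 20*d^3 - 26*d^2 - 26*d - 4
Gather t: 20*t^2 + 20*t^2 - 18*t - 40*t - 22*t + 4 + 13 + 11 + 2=40*t^2 - 80*t + 30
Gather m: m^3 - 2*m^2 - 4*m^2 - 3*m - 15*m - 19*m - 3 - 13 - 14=m^3 - 6*m^2 - 37*m - 30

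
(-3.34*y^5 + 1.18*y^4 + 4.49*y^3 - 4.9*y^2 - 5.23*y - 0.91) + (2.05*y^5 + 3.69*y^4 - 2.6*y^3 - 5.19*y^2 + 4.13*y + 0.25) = -1.29*y^5 + 4.87*y^4 + 1.89*y^3 - 10.09*y^2 - 1.1*y - 0.66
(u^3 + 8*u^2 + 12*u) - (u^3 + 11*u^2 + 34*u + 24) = -3*u^2 - 22*u - 24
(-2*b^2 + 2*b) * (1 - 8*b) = 16*b^3 - 18*b^2 + 2*b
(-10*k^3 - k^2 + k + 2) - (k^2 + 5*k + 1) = -10*k^3 - 2*k^2 - 4*k + 1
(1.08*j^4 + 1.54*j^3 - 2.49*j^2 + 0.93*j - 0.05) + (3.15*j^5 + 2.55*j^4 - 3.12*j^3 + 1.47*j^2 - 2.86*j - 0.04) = 3.15*j^5 + 3.63*j^4 - 1.58*j^3 - 1.02*j^2 - 1.93*j - 0.09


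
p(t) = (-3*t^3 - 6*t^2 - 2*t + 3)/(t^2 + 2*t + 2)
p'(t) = (-2*t - 2)*(-3*t^3 - 6*t^2 - 2*t + 3)/(t^2 + 2*t + 2)^2 + (-9*t^2 - 12*t - 2)/(t^2 + 2*t + 2) = (-3*t^4 - 12*t^3 - 28*t^2 - 30*t - 10)/(t^4 + 4*t^3 + 8*t^2 + 8*t + 4)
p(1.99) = -4.87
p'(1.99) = -3.26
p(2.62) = -6.90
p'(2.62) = -3.21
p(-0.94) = 2.06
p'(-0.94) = 1.08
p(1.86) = -4.44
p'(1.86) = -3.27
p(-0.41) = 2.24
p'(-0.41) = -0.92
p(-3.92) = 10.43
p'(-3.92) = -3.40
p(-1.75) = 2.69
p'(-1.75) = -2.90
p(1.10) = -1.93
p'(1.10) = -3.32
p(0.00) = 1.50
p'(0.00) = -2.50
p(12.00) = -35.70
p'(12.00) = -3.02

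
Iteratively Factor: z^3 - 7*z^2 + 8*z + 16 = (z - 4)*(z^2 - 3*z - 4) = (z - 4)*(z + 1)*(z - 4)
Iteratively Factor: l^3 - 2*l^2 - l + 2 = (l - 2)*(l^2 - 1) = (l - 2)*(l + 1)*(l - 1)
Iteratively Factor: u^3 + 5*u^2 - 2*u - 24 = (u + 4)*(u^2 + u - 6) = (u - 2)*(u + 4)*(u + 3)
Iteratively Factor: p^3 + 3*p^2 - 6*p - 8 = (p + 4)*(p^2 - p - 2) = (p + 1)*(p + 4)*(p - 2)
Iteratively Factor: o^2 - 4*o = (o)*(o - 4)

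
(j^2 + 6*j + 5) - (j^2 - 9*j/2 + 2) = 21*j/2 + 3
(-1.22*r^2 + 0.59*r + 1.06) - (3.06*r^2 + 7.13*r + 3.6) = -4.28*r^2 - 6.54*r - 2.54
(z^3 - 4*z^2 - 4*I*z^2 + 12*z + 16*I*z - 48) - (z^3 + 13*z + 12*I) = -4*z^2 - 4*I*z^2 - z + 16*I*z - 48 - 12*I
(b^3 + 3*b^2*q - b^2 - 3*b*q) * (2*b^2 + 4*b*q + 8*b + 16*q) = 2*b^5 + 10*b^4*q + 6*b^4 + 12*b^3*q^2 + 30*b^3*q - 8*b^3 + 36*b^2*q^2 - 40*b^2*q - 48*b*q^2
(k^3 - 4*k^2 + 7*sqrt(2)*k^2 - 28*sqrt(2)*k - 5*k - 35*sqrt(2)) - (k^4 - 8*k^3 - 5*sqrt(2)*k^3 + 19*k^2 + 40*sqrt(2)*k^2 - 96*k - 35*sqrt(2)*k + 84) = -k^4 + 5*sqrt(2)*k^3 + 9*k^3 - 33*sqrt(2)*k^2 - 23*k^2 + 7*sqrt(2)*k + 91*k - 84 - 35*sqrt(2)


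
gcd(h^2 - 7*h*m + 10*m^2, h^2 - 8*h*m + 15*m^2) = h - 5*m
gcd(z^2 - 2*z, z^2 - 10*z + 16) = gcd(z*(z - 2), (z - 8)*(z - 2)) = z - 2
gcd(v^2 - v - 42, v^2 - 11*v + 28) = v - 7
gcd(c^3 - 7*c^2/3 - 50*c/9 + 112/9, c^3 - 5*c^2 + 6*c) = c - 2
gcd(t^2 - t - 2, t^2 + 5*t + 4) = t + 1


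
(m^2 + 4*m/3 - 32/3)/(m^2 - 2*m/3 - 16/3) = (m + 4)/(m + 2)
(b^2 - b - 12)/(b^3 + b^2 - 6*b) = (b - 4)/(b*(b - 2))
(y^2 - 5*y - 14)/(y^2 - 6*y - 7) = (y + 2)/(y + 1)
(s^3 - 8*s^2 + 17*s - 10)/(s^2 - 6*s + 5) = s - 2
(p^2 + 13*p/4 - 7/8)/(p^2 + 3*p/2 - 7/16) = 2*(2*p + 7)/(4*p + 7)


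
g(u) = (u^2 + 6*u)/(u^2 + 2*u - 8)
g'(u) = (-2*u - 2)*(u^2 + 6*u)/(u^2 + 2*u - 8)^2 + (2*u + 6)/(u^2 + 2*u - 8) = 4*(-u^2 - 4*u - 12)/(u^4 + 4*u^3 - 12*u^2 - 32*u + 64)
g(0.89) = -1.13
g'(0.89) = -2.22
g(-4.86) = -0.94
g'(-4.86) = -1.86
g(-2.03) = 1.02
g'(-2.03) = -0.51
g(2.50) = 6.54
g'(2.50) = -10.70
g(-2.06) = 1.03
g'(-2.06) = -0.52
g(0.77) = -0.89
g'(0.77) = -1.82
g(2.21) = 13.91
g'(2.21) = -60.50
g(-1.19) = 0.64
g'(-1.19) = -0.43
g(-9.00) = 0.49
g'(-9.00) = -0.08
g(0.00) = 0.00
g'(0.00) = -0.75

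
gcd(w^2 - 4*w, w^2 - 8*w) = w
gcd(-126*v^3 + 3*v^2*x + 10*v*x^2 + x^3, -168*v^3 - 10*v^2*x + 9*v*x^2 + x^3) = 42*v^2 + 13*v*x + x^2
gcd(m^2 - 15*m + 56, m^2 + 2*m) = 1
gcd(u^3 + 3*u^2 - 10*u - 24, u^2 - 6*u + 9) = u - 3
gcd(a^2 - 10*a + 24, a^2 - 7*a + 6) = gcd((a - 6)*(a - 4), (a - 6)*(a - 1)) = a - 6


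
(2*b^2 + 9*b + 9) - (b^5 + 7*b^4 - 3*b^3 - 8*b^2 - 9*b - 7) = -b^5 - 7*b^4 + 3*b^3 + 10*b^2 + 18*b + 16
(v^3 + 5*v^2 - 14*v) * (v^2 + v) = v^5 + 6*v^4 - 9*v^3 - 14*v^2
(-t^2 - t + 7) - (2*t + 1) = -t^2 - 3*t + 6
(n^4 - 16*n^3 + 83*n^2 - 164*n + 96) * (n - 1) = n^5 - 17*n^4 + 99*n^3 - 247*n^2 + 260*n - 96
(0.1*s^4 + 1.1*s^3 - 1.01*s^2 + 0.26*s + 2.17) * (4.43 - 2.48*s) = -0.248*s^5 - 2.285*s^4 + 7.3778*s^3 - 5.1191*s^2 - 4.2298*s + 9.6131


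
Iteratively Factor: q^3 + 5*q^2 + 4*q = (q)*(q^2 + 5*q + 4) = q*(q + 4)*(q + 1)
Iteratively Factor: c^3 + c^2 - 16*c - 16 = (c - 4)*(c^2 + 5*c + 4) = (c - 4)*(c + 4)*(c + 1)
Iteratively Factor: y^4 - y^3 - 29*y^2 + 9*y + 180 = (y - 3)*(y^3 + 2*y^2 - 23*y - 60) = (y - 3)*(y + 4)*(y^2 - 2*y - 15) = (y - 5)*(y - 3)*(y + 4)*(y + 3)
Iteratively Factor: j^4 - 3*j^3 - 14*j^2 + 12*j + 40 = (j - 5)*(j^3 + 2*j^2 - 4*j - 8) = (j - 5)*(j - 2)*(j^2 + 4*j + 4) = (j - 5)*(j - 2)*(j + 2)*(j + 2)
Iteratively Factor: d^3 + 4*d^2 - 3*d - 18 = (d - 2)*(d^2 + 6*d + 9) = (d - 2)*(d + 3)*(d + 3)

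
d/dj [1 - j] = -1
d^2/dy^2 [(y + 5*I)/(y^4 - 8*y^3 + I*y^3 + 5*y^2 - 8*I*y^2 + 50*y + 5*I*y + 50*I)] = (12*y^5 + y^4*(-8 + 116*I) + y^3*(-122 - 184*I) + y^2*(168 - 126*I) + y*(-158 + 600*I) - 80 + 630*I)/(y^10 + y^9*(-14 + 3*I) + y^8*(39 - 42*I) + y^7*(210 + 125*I) + y^6*(-861 + 518*I) + y^5*(-1554 - 2247*I) + y^4*(5705 - 3318*I) + y^3*(8150 + 11235*I) + y^2*(-10500 + 16050*I) + y*(-15000 - 3500*I) - 5000*I)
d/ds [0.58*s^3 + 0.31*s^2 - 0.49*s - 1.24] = 1.74*s^2 + 0.62*s - 0.49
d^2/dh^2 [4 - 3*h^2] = -6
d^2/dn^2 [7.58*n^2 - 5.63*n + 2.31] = 15.1600000000000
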